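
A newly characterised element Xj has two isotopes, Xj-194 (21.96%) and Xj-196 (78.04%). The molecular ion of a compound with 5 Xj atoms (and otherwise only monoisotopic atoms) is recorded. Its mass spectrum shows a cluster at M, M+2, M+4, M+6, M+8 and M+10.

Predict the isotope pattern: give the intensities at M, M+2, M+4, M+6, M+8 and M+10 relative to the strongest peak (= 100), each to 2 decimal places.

Each Xj atom is independently Xj-194 (p = 0.2196) or Xj-196 (q = 0.7804); the cluster is the binomial expansion (p + q)^5.
P(M) = 0.2196^5 = 0.000511
P(M+2) = 5 × 0.2196^4 × 0.7804^1 = 0.009074
P(M+4) = 10 × 0.2196^3 × 0.7804^2 = 0.064496
P(M+6) = 10 × 0.2196^2 × 0.7804^3 = 0.229201
P(M+8) = 5 × 0.2196^1 × 0.7804^4 = 0.407260
P(M+10) = 0.7804^5 = 0.289458
The M+8 peak is largest (0.407260); scaling to 100 gives 0.13 : 2.23 : 15.84 : 56.28 : 100.00 : 71.07.

0.13 : 2.23 : 15.84 : 56.28 : 100.00 : 71.07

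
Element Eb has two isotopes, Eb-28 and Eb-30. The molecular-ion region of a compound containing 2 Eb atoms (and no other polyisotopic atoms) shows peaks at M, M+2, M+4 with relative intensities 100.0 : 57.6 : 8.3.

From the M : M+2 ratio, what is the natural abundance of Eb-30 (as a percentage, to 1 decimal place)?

22.4%

Let p = fractional abundance of Eb-28. I(M+2)/I(M) = [C(2,1)·p^1·(1−p)] / p^2 = 2·(1−p)/p = 57.6/100.0 = 0.5760
(1−p)/p = 0.5760/2 = 0.2880  ⇒  p = 1/(1 + 0.2880) = 0.7764
Eb-28: 77.6%, Eb-30: 22.4%.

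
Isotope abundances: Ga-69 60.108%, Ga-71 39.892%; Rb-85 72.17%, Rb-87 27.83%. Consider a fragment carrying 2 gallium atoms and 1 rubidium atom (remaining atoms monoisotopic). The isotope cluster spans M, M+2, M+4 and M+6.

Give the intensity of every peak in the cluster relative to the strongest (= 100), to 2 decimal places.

Gallium pattern (n=2): 0.36129717 : 0.47956567 : 0.15913717
Rubidium pattern (n=1): 0.7217 : 0.2783
Convolve the two distributions (both contribute in 2-u steps):
  M: 0.36129717×0.7217 = 0.260748
  M+2: 0.36129717×0.2783 + 0.47956567×0.7217 = 0.446652
  M+4: 0.47956567×0.2783 + 0.15913717×0.7217 = 0.248312
  M+6: 0.15913717×0.2783 = 0.044288
Scale to base peak (0.446652) = 100: 58.38 : 100.00 : 55.59 : 9.92

58.38 : 100.00 : 55.59 : 9.92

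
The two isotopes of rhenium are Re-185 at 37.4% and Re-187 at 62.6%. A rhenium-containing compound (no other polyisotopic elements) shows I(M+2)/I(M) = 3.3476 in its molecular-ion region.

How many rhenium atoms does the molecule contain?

2

With n Re atoms, P(M+2)/P(M) = C(n,1)·p^(n−1)q / p^n = n·q/p = n · 0.626/0.374.
n = 3.3476 × 0.374/0.626 = 2.00 ≈ 2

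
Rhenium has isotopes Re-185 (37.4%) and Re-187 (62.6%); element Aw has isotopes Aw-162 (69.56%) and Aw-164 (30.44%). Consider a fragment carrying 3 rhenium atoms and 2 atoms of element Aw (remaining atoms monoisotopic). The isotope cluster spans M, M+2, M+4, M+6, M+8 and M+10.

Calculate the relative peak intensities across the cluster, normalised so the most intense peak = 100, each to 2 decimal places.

Rhenium pattern (n=3): 0.05231362 : 0.26268713 : 0.43968487 : 0.24531438
Element Aw pattern (n=2): 0.48385936 : 0.42348128 : 0.09265936
Convolve the two distributions (both contribute in 2-u steps):
  M: 0.05231362×0.48385936 = 0.025312
  M+2: 0.05231362×0.42348128 + 0.26268713×0.48385936 = 0.149257
  M+4: 0.05231362×0.09265936 + 0.26268713×0.42348128 + 0.43968487×0.48385936 = 0.328836
  M+6: 0.26268713×0.09265936 + 0.43968487×0.42348128 + 0.24531438×0.48385936 = 0.329236
  M+8: 0.43968487×0.09265936 + 0.24531438×0.42348128 = 0.144627
  M+10: 0.24531438×0.09265936 = 0.022731
Scale to base peak (0.329236) = 100: 7.69 : 45.33 : 99.88 : 100.00 : 43.93 : 6.90

7.69 : 45.33 : 99.88 : 100.00 : 43.93 : 6.90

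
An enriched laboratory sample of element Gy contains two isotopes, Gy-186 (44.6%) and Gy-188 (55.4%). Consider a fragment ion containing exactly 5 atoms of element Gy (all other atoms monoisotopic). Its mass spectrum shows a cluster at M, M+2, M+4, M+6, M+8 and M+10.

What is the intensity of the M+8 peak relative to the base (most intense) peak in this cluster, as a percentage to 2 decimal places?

62.11%

Term probabilities: M 0.0176, M+2 0.1096, M+4 0.2723, M+6 0.3382, M+8 0.2101, M+10 0.0522. Base peak = M+6.
P(M+6) = C(5,3) × 0.446^2 × 0.554^3 = 10 × 0.198916 × 0.17003146 = 0.338220 (base)
P(M+8) = C(5,4) × 0.446^1 × 0.554^4 = 5 × 0.4460 × 0.09419743 = 0.210060
Relative intensity = 0.210060 / 0.338220 × 100 = 62.11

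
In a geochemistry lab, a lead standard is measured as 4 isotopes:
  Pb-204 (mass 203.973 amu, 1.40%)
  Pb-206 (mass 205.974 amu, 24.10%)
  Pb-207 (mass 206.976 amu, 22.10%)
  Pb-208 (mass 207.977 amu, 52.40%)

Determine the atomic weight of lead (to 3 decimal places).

Weight each isotope mass by its fractional abundance: 0.0140 × 203.973 + 0.2410 × 205.974 + 0.2210 × 206.976 + 0.5240 × 207.977
= 2.8556 + 49.6397 + 45.7417 + 108.9799 = 207.2169 amu

207.217 amu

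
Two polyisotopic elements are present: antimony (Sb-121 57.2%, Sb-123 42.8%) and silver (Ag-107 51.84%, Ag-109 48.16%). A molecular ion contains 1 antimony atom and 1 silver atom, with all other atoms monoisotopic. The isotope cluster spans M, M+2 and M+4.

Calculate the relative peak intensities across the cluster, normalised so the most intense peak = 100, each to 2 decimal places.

Antimony pattern (n=1): 0.5720 : 0.4280
Silver pattern (n=1): 0.5184 : 0.4816
Convolve the two distributions (both contribute in 2-u steps):
  M: 0.5720×0.5184 = 0.296525
  M+2: 0.5720×0.4816 + 0.4280×0.5184 = 0.497350
  M+4: 0.4280×0.4816 = 0.206125
Scale to base peak (0.497350) = 100: 59.62 : 100.00 : 41.44

59.62 : 100.00 : 41.44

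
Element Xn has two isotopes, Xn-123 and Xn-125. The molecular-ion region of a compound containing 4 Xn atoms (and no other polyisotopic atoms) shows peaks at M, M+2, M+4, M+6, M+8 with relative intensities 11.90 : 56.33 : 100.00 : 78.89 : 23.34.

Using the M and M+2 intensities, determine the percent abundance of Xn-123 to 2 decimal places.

45.80%

Let p = fractional abundance of Xn-123. I(M+2)/I(M) = [C(4,1)·p^3·(1−p)] / p^4 = 4·(1−p)/p = 56.33/11.90 = 4.7336
(1−p)/p = 4.7336/4 = 1.1834  ⇒  p = 1/(1 + 1.1834) = 0.4580
Xn-123: 45.80%, Xn-125: 54.20%.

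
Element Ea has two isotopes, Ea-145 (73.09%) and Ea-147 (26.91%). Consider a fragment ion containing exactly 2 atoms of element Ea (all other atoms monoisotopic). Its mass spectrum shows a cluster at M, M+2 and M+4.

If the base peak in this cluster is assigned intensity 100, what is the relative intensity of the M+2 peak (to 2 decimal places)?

(0.7309 + 0.2691)^2 gives M 0.5342, M+2 0.3934, M+4 0.0724; the largest is M.
P(M) = C(2,0) × 0.7309^2 × 0.2691^0 = 1 × 0.53421481 × 1.0000 = 0.534215 (base)
P(M+2) = C(2,1) × 0.7309^1 × 0.2691^1 = 2 × 0.7309 × 0.2691 = 0.393370
Relative intensity = 0.393370 / 0.534215 × 100 = 73.64

73.64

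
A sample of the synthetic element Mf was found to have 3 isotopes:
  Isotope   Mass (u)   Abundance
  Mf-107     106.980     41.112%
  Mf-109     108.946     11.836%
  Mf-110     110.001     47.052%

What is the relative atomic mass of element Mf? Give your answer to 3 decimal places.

Weight each isotope mass by its fractional abundance: 0.41112 × 106.980 + 0.11836 × 108.946 + 0.47052 × 110.001
= 43.9816 + 12.8948 + 51.7577 = 108.6341 u

108.634 u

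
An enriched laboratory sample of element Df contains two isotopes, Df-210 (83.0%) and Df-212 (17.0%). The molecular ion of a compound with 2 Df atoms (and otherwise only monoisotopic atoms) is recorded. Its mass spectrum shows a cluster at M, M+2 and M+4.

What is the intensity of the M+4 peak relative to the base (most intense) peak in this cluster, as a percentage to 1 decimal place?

Term probabilities: M 0.6889, M+2 0.2822, M+4 0.0289. Base peak = M.
P(M) = C(2,0) × 0.830^2 × 0.170^0 = 1 × 0.6889 × 1.0000 = 0.688900 (base)
P(M+4) = C(2,2) × 0.830^0 × 0.170^2 = 1 × 1.0000 × 0.0289 = 0.028900
Relative intensity = 0.028900 / 0.688900 × 100 = 4.2

4.2%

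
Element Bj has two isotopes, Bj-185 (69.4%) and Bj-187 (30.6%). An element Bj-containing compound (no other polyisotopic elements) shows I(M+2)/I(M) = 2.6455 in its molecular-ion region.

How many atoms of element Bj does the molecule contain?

6

The M+2/M ratio from n Bj atoms is n · q/p = n · 0.306/0.694.
n = 2.6455 × 0.694/0.306 = 6.00 ≈ 6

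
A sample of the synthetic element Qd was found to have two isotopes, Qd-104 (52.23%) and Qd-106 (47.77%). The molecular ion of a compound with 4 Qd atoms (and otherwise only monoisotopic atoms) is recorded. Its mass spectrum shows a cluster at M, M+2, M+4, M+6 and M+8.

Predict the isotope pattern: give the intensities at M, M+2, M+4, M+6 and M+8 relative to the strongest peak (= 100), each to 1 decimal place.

Expanding (0.5223 + 0.4777)^4:
P(M) = 0.5223^4 = 0.074418
P(M+2) = 4 × 0.5223^3 × 0.4777^1 = 0.272255
P(M+4) = 6 × 0.5223^2 × 0.4777^2 = 0.373510
P(M+6) = 4 × 0.5223^1 × 0.4777^3 = 0.227743
P(M+8) = 0.4777^4 = 0.052074
The M+4 peak is largest (0.373510); scaling to 100 gives 19.9 : 72.9 : 100.0 : 61.0 : 13.9.

19.9 : 72.9 : 100.0 : 61.0 : 13.9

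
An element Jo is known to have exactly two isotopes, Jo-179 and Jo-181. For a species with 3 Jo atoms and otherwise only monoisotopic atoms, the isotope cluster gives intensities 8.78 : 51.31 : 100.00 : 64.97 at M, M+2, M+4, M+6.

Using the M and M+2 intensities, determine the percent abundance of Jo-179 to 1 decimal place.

Write p for the Jo-179 fraction. I(M+2)/I(M) = [C(3,1)·p^2·(1−p)] / p^3 = 3·(1−p)/p = 51.31/8.78 = 5.8440
(1−p)/p = 5.8440/3 = 1.9480  ⇒  p = 1/(1 + 1.9480) = 0.3392
Jo-179: 33.9%, Jo-181: 66.1%.

33.9%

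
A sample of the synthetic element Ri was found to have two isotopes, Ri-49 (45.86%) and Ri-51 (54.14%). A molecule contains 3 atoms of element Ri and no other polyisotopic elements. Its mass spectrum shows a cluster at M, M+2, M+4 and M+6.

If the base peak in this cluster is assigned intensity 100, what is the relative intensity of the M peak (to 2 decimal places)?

23.92

Term probabilities: M 0.0964, M+2 0.3416, M+4 0.4033, M+6 0.1587. Base peak = M+4.
P(M+4) = C(3,2) × 0.4586^1 × 0.5414^2 = 3 × 0.4586 × 0.29311396 = 0.403266 (base)
P(M) = C(3,0) × 0.4586^3 × 0.5414^0 = 1 × 0.09644998 × 1.0000 = 0.096450
Relative intensity = 0.096450 / 0.403266 × 100 = 23.92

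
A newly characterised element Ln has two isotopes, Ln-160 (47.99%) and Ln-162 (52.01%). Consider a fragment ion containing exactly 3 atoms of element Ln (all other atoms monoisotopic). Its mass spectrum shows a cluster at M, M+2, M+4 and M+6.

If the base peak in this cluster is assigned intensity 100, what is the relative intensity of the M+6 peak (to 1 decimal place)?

Term probabilities: M 0.1105, M+2 0.3593, M+4 0.3894, M+6 0.1407. Base peak = M+4.
P(M+4) = C(3,2) × 0.4799^1 × 0.5201^2 = 3 × 0.4799 × 0.27050401 = 0.389445 (base)
P(M+6) = C(3,3) × 0.4799^0 × 0.5201^3 = 1 × 1.0000 × 0.14068914 = 0.140689
Relative intensity = 0.140689 / 0.389445 × 100 = 36.1

36.1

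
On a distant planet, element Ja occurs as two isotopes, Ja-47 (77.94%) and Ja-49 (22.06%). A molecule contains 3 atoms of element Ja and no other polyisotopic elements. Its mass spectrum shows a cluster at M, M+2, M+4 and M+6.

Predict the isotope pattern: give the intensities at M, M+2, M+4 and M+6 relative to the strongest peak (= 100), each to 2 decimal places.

100.00 : 84.91 : 24.03 : 2.27

Each Ja atom is independently Ja-47 (p = 0.7794) or Ja-49 (q = 0.2206); the cluster is the binomial expansion (p + q)^3.
P(M) = 0.7794^3 = 0.473458
P(M+2) = 3 × 0.7794^2 × 0.2206^1 = 0.402020
P(M+4) = 3 × 0.7794^1 × 0.2206^2 = 0.113787
P(M+6) = 0.2206^3 = 0.010735
The M peak is largest (0.473458); scaling to 100 gives 100.00 : 84.91 : 24.03 : 2.27.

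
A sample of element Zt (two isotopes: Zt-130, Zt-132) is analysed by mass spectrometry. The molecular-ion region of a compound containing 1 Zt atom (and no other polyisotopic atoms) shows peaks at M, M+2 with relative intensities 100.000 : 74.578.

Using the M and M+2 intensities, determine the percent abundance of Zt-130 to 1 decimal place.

57.3%

Write p for the Zt-130 fraction. I(M+2)/I(M) = [C(1,1)·p^0·(1−p)] / p^1 = 1·(1−p)/p = 74.578/100.000 = 0.7458
(1−p)/p = 0.7458/1 = 0.7458  ⇒  p = 1/(1 + 0.7458) = 0.5728
Zt-130: 57.3%, Zt-132: 42.7%.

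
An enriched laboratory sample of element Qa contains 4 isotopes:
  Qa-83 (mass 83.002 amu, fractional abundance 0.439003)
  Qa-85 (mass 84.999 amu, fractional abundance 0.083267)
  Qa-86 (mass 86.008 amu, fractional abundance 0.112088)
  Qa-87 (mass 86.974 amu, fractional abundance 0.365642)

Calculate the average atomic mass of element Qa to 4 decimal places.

84.9576 amu

Weight each isotope mass by its fractional abundance: 0.439003 × 83.002 + 0.083267 × 84.999 + 0.112088 × 86.008 + 0.365642 × 86.974
= 36.43813 + 7.07761 + 9.64046 + 31.80135 = 84.95755 amu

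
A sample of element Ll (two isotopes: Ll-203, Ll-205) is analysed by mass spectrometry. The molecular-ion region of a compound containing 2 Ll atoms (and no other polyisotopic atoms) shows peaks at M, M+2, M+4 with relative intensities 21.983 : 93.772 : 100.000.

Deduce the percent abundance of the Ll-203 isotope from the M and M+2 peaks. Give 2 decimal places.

Let p = fractional abundance of Ll-203. I(M+2)/I(M) = [C(2,1)·p^1·(1−p)] / p^2 = 2·(1−p)/p = 93.772/21.983 = 4.2657
(1−p)/p = 4.2657/2 = 2.1328  ⇒  p = 1/(1 + 2.1328) = 0.3192
Ll-203: 31.92%, Ll-205: 68.08%.

31.92%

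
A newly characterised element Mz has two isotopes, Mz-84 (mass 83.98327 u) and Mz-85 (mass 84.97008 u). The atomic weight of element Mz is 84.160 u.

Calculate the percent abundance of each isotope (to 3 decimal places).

Writing the weighted mean with unknown fraction x of Mz-84:
83.98327·x + 84.97008·(1 − x) = 84.160
(83.98327 − 84.97008)·x = 84.160 − 84.97008
x = -0.81008 / -0.98681 = 0.82091 → 82.091% Mz-84, 17.909% Mz-85.

Mz-84: 82.091%, Mz-85: 17.909%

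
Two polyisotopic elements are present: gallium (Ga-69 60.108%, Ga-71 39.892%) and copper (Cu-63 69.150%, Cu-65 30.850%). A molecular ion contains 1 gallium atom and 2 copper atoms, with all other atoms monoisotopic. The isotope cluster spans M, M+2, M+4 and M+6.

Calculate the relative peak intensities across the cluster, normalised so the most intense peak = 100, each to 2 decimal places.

64.27 : 100.00 : 50.85 : 8.49

Gallium pattern (n=1): 0.60108 : 0.39892
Copper pattern (n=2): 0.47817225 : 0.4266555 : 0.09517225
Convolve the two distributions (both contribute in 2-u steps):
  M: 0.60108×0.47817225 = 0.287420
  M+2: 0.60108×0.4266555 + 0.39892×0.47817225 = 0.447207
  M+4: 0.60108×0.09517225 + 0.39892×0.4266555 = 0.227408
  M+6: 0.39892×0.09517225 = 0.037966
Scale to base peak (0.447207) = 100: 64.27 : 100.00 : 50.85 : 8.49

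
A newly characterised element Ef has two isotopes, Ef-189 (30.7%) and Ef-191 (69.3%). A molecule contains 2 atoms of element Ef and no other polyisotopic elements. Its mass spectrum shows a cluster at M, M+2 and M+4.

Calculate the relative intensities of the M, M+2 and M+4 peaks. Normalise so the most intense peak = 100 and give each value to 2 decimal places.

19.63 : 88.60 : 100.00

The 2 Ef atoms are independent, so intensities follow the terms of (0.307 + 0.693)^2.
P(M) = 0.307^2 = 0.094249
P(M+2) = 2 × 0.307^1 × 0.693^1 = 0.425502
P(M+4) = 0.693^2 = 0.480249
The M+4 peak is largest (0.480249); scaling to 100 gives 19.63 : 88.60 : 100.00.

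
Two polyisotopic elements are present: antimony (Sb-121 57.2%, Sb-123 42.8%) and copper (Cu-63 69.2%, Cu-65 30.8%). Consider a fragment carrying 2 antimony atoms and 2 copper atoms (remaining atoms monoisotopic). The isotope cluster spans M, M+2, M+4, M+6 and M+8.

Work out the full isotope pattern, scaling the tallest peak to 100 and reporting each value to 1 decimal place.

Antimony pattern (n=2): 0.327184 : 0.489632 : 0.183184
Copper pattern (n=2): 0.478864 : 0.426272 : 0.094864
Convolve the two distributions (both contribute in 2-u steps):
  M: 0.327184×0.478864 = 0.156677
  M+2: 0.327184×0.426272 + 0.489632×0.478864 = 0.373937
  M+4: 0.327184×0.094864 + 0.489632×0.426272 + 0.183184×0.478864 = 0.327475
  M+6: 0.489632×0.094864 + 0.183184×0.426272 = 0.124535
  M+8: 0.183184×0.094864 = 0.017378
Scale to base peak (0.373937) = 100: 41.9 : 100.0 : 87.6 : 33.3 : 4.6

41.9 : 100.0 : 87.6 : 33.3 : 4.6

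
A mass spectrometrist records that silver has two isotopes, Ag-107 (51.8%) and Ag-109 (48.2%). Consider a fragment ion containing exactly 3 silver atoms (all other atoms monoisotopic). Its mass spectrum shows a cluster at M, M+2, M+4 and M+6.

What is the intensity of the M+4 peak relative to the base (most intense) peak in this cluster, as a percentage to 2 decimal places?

Binomial terms of (0.518 + 0.482)^3: M 0.1390, M+2 0.3880, M+4 0.3610, M+6 0.1120 → M+2 is the base peak.
P(M+2) = C(3,1) × 0.518^2 × 0.482^1 = 3 × 0.268324 × 0.4820 = 0.387997 (base)
P(M+4) = C(3,2) × 0.518^1 × 0.482^2 = 3 × 0.5180 × 0.232324 = 0.361031
Relative intensity = 0.361031 / 0.387997 × 100 = 93.05

93.05%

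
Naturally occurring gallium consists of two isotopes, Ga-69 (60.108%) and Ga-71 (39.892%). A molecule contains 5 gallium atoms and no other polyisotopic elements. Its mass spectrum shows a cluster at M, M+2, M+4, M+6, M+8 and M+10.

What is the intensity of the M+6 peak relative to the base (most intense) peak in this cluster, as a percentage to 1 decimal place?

66.4%

(0.60108 + 0.39892)^5 gives M 0.0785, M+2 0.2604, M+4 0.3456, M+6 0.2294, M+8 0.0761, M+10 0.0101; the largest is M+4.
P(M+4) = C(5,2) × 0.60108^3 × 0.39892^2 = 10 × 0.2171685 × 0.15913717 = 0.345596 (base)
P(M+6) = C(5,3) × 0.60108^2 × 0.39892^3 = 10 × 0.36129717 × 0.063483 = 0.229362
Relative intensity = 0.229362 / 0.345596 × 100 = 66.4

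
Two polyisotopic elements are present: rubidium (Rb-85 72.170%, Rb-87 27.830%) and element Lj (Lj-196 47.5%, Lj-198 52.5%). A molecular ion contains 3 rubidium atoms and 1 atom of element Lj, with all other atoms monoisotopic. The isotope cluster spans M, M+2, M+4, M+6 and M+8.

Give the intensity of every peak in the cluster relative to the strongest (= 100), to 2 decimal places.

Rubidium pattern (n=3): 0.37589809 : 0.43485841 : 0.16768892 : 0.02155458
Element Lj pattern (n=1): 0.4750 : 0.5250
Convolve the two distributions (both contribute in 2-u steps):
  M: 0.37589809×0.4750 = 0.178552
  M+2: 0.37589809×0.5250 + 0.43485841×0.4750 = 0.403904
  M+4: 0.43485841×0.5250 + 0.16768892×0.4750 = 0.307953
  M+6: 0.16768892×0.5250 + 0.02155458×0.4750 = 0.098275
  M+8: 0.02155458×0.5250 = 0.011316
Scale to base peak (0.403904) = 100: 44.21 : 100.00 : 76.24 : 24.33 : 2.80

44.21 : 100.00 : 76.24 : 24.33 : 2.80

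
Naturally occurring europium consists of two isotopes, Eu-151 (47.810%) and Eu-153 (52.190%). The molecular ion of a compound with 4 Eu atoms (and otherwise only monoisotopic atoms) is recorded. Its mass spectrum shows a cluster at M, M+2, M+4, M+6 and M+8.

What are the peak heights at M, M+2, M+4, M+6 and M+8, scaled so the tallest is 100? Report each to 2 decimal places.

13.99 : 61.07 : 100.00 : 72.77 : 19.86

Each Eu atom is independently Eu-151 (p = 0.47810) or Eu-153 (q = 0.52190); the cluster is the binomial expansion (p + q)^4.
P(M) = 0.47810^4 = 0.052249
P(M+2) = 4 × 0.47810^3 × 0.52190^1 = 0.228141
P(M+4) = 6 × 0.47810^2 × 0.52190^2 = 0.373563
P(M+6) = 4 × 0.47810^1 × 0.52190^3 = 0.271857
P(M+8) = 0.52190^4 = 0.074191
The M+4 peak is largest (0.373563); scaling to 100 gives 13.99 : 61.07 : 100.00 : 72.77 : 19.86.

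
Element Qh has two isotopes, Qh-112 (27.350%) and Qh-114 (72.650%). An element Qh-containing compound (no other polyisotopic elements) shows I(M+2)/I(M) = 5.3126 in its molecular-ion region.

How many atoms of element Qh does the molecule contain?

For n independent Qh atoms, I(M+2)/I(M) = n · (abundance Qh-114) / (abundance Qh-112) = n · 0.72650/0.27350.
n = 5.3126 × 0.27350/0.72650 = 2.00 ≈ 2

2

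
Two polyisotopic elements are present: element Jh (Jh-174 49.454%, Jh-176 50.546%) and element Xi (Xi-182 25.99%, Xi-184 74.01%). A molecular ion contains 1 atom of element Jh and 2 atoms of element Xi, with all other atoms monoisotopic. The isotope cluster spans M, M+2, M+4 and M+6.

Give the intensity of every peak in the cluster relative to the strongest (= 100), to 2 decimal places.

Element Jh pattern (n=1): 0.49454 : 0.50546
Element Xi pattern (n=2): 0.06754801 : 0.38470398 : 0.54774801
Convolve the two distributions (both contribute in 2-u steps):
  M: 0.49454×0.06754801 = 0.033405
  M+2: 0.49454×0.38470398 + 0.50546×0.06754801 = 0.224394
  M+4: 0.49454×0.54774801 + 0.50546×0.38470398 = 0.465336
  M+6: 0.50546×0.54774801 = 0.276865
Scale to base peak (0.465336) = 100: 7.18 : 48.22 : 100.00 : 59.50

7.18 : 48.22 : 100.00 : 59.50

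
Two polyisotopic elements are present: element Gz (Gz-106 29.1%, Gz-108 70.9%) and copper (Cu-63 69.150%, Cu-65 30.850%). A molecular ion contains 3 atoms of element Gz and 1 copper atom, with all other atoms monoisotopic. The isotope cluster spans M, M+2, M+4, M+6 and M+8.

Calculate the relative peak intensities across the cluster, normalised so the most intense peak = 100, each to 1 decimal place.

4.5 : 34.6 : 94.0 : 100.0 : 28.8

Element Gz pattern (n=3): 0.02464217 : 0.18011649 : 0.43884051 : 0.35640083
Copper pattern (n=1): 0.6915 : 0.3085
Convolve the two distributions (both contribute in 2-u steps):
  M: 0.02464217×0.6915 = 0.017040
  M+2: 0.02464217×0.3085 + 0.18011649×0.6915 = 0.132153
  M+4: 0.18011649×0.3085 + 0.43884051×0.6915 = 0.359024
  M+6: 0.43884051×0.3085 + 0.35640083×0.6915 = 0.381833
  M+8: 0.35640083×0.3085 = 0.109950
Scale to base peak (0.381833) = 100: 4.5 : 34.6 : 94.0 : 100.0 : 28.8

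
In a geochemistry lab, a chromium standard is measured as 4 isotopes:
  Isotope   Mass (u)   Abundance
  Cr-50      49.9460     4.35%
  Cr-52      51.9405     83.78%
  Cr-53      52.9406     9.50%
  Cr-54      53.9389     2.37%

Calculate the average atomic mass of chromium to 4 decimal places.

Weight each isotope mass by its fractional abundance: 0.0435 × 49.9460 + 0.8378 × 51.9405 + 0.0950 × 52.9406 + 0.0237 × 53.9389
= 2.17265 + 43.51575 + 5.02936 + 1.27835 = 51.99611 u

51.9961 u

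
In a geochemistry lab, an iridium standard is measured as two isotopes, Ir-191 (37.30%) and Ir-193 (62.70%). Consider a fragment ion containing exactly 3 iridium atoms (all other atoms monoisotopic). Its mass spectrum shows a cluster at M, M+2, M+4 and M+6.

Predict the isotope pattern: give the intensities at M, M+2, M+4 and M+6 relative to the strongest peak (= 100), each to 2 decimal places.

11.80 : 59.49 : 100.00 : 56.03

Expanding (0.3730 + 0.6270)^3:
P(M) = 0.3730^3 = 0.051895
P(M+2) = 3 × 0.3730^2 × 0.6270^1 = 0.261702
P(M+4) = 3 × 0.3730^1 × 0.6270^2 = 0.439911
P(M+6) = 0.6270^3 = 0.246492
The M+4 peak is largest (0.439911); scaling to 100 gives 11.80 : 59.49 : 100.00 : 56.03.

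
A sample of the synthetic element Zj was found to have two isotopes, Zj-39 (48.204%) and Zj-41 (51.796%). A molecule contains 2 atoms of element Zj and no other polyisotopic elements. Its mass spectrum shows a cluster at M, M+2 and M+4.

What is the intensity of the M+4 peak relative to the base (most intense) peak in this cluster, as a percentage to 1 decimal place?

Term probabilities: M 0.2324, M+2 0.4994, M+4 0.2683. Base peak = M+2.
P(M+2) = C(2,1) × 0.48204^1 × 0.51796^1 = 2 × 0.48204 × 0.51796 = 0.499355 (base)
P(M+4) = C(2,2) × 0.48204^0 × 0.51796^2 = 1 × 1.0000 × 0.26828256 = 0.268283
Relative intensity = 0.268283 / 0.499355 × 100 = 53.7

53.7%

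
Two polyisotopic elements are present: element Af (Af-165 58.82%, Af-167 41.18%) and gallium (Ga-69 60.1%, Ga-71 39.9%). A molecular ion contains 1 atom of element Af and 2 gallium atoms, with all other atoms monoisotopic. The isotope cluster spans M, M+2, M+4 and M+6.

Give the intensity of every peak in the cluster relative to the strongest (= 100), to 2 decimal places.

49.31 : 100.00 : 67.57 : 15.22

Element Af pattern (n=1): 0.5882 : 0.4118
Gallium pattern (n=2): 0.361201 : 0.479598 : 0.159201
Convolve the two distributions (both contribute in 2-u steps):
  M: 0.5882×0.361201 = 0.212458
  M+2: 0.5882×0.479598 + 0.4118×0.361201 = 0.430842
  M+4: 0.5882×0.159201 + 0.4118×0.479598 = 0.291140
  M+6: 0.4118×0.159201 = 0.065559
Scale to base peak (0.430842) = 100: 49.31 : 100.00 : 67.57 : 15.22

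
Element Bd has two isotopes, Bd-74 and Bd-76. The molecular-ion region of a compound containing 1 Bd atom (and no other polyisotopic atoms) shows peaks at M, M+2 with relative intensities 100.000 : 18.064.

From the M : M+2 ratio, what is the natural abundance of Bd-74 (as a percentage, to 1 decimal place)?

Let p = fractional abundance of Bd-74. I(M+2)/I(M) = [C(1,1)·p^0·(1−p)] / p^1 = 1·(1−p)/p = 18.064/100.000 = 0.1806
(1−p)/p = 0.1806/1 = 0.1806  ⇒  p = 1/(1 + 0.1806) = 0.8470
Bd-74: 84.7%, Bd-76: 15.3%.

84.7%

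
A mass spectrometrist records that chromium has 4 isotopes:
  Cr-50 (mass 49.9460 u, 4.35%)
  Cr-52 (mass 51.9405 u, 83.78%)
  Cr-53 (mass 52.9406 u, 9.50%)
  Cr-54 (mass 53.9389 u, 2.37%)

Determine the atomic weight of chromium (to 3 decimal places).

51.996 u

The abundance-weighted mean is 0.0435 × 49.9460 + 0.8378 × 51.9405 + 0.0950 × 52.9406 + 0.0237 × 53.9389
= 2.17265 + 43.51575 + 5.02936 + 1.27835 = 51.99611 u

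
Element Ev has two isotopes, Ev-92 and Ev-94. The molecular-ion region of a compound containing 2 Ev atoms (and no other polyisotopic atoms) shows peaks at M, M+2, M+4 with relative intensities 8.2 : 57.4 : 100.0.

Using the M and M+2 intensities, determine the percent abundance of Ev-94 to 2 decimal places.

If p is the fraction of Ev that is Ev-92, then I(M+2)/I(M) = [C(2,1)·p^1·(1−p)] / p^2 = 2·(1−p)/p = 57.4/8.2 = 7.0000
(1−p)/p = 7.0000/2 = 3.5000  ⇒  p = 1/(1 + 3.5000) = 0.2222
Ev-92: 22.22%, Ev-94: 77.78%.

77.78%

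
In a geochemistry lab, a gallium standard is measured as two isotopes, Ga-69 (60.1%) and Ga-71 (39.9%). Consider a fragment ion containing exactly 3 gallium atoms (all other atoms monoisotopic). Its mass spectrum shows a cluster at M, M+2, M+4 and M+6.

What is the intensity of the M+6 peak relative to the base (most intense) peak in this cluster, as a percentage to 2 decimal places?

14.69%

(0.601 + 0.399)^3 gives M 0.2171, M+2 0.4324, M+4 0.2870, M+6 0.0635; the largest is M+2.
P(M+2) = C(3,1) × 0.601^2 × 0.399^1 = 3 × 0.361201 × 0.3990 = 0.432358 (base)
P(M+6) = C(3,3) × 0.601^0 × 0.399^3 = 1 × 1.0000 × 0.0635212 = 0.063521
Relative intensity = 0.063521 / 0.432358 × 100 = 14.69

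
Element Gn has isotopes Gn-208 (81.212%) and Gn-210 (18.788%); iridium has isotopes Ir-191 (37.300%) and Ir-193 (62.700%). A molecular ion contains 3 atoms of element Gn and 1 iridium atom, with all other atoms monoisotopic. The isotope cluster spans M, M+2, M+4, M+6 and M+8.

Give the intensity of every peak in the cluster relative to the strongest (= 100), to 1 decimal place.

Element Gn pattern (n=3): 0.53562473 : 0.3717425 : 0.08600081 : 0.00663196
Iridium pattern (n=1): 0.3730 : 0.6270
Convolve the two distributions (both contribute in 2-u steps):
  M: 0.53562473×0.3730 = 0.199788
  M+2: 0.53562473×0.6270 + 0.3717425×0.3730 = 0.474497
  M+4: 0.3717425×0.6270 + 0.08600081×0.3730 = 0.265161
  M+6: 0.08600081×0.6270 + 0.00663196×0.3730 = 0.056396
  M+8: 0.00663196×0.6270 = 0.004158
Scale to base peak (0.474497) = 100: 42.1 : 100.0 : 55.9 : 11.9 : 0.9

42.1 : 100.0 : 55.9 : 11.9 : 0.9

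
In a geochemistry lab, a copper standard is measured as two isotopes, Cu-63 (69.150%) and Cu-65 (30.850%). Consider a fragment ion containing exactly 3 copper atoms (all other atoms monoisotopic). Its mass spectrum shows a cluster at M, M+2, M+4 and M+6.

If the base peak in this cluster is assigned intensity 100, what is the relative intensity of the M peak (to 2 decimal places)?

Binomial terms of (0.69150 + 0.30850)^3: M 0.3307, M+2 0.4425, M+4 0.1974, M+6 0.0294 → M+2 is the base peak.
P(M+2) = C(3,1) × 0.69150^2 × 0.30850^1 = 3 × 0.47817225 × 0.3085 = 0.442548 (base)
P(M) = C(3,0) × 0.69150^3 × 0.30850^0 = 1 × 0.33065611 × 1.0000 = 0.330656
Relative intensity = 0.330656 / 0.442548 × 100 = 74.72

74.72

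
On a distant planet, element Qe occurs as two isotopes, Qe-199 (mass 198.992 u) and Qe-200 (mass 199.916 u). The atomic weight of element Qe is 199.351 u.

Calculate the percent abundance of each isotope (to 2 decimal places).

Qe-199: 61.15%, Qe-200: 38.85%

Writing the weighted mean with unknown fraction x of Qe-199:
198.992·x + 199.916·(1 − x) = 199.351
(198.992 − 199.916)·x = 199.351 − 199.916
x = -0.565 / -0.924 = 0.61147 → 61.15% Qe-199, 38.85% Qe-200.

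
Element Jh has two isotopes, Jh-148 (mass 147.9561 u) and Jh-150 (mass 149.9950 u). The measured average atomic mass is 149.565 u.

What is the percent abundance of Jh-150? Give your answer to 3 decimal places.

78.910%

Let x be the fractional abundance of Jh-148; then Jh-150 has abundance 1 − x.
147.9561·x + 149.9950·(1 − x) = 149.565
(147.9561 − 149.9950)·x = 149.565 − 149.9950
x = -0.4300 / -2.0389 = 0.21090 → 21.090% Jh-148, 78.910% Jh-150.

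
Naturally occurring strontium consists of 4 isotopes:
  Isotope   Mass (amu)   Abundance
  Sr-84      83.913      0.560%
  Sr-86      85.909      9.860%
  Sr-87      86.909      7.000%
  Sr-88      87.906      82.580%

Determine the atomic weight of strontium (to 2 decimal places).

87.62 amu

The abundance-weighted mean is 0.00560 × 83.913 + 0.09860 × 85.909 + 0.07000 × 86.909 + 0.82580 × 87.906
= 0.4699 + 8.4706 + 6.0836 + 72.5928 = 87.6169 amu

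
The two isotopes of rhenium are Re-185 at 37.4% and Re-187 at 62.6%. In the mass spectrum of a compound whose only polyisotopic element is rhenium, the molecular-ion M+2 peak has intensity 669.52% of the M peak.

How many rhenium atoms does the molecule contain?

For n independent Re atoms, I(M+2)/I(M) = n · (abundance Re-187) / (abundance Re-185) = n · 0.626/0.374.
n = 6.6952 × 0.374/0.626 = 4.00 ≈ 4

4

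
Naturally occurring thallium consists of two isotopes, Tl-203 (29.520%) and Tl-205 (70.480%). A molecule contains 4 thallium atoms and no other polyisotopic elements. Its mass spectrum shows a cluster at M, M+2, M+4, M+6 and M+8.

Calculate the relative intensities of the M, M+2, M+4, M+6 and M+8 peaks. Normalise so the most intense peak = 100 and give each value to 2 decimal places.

1.84 : 17.54 : 62.83 : 100.00 : 59.69

The 4 Tl atoms are independent, so intensities follow the terms of (0.29520 + 0.70480)^4.
P(M) = 0.29520^4 = 0.007594
P(M+2) = 4 × 0.29520^3 × 0.70480^1 = 0.072523
P(M+4) = 6 × 0.29520^2 × 0.70480^2 = 0.259726
P(M+6) = 4 × 0.29520^1 × 0.70480^3 = 0.413403
P(M+8) = 0.70480^4 = 0.246754
The M+6 peak is largest (0.413403); scaling to 100 gives 1.84 : 17.54 : 62.83 : 100.00 : 59.69.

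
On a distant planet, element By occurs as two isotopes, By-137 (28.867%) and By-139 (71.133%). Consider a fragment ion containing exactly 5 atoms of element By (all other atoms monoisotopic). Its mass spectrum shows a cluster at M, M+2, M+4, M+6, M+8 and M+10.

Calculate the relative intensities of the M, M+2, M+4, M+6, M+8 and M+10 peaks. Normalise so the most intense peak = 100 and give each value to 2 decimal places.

Each By atom is independently By-137 (p = 0.28867) or By-139 (q = 0.71133); the cluster is the binomial expansion (p + q)^5.
P(M) = 0.28867^5 = 0.002005
P(M+2) = 5 × 0.28867^4 × 0.71133^1 = 0.024697
P(M+4) = 10 × 0.28867^3 × 0.71133^2 = 0.121716
P(M+6) = 10 × 0.28867^2 × 0.71133^3 = 0.299928
P(M+8) = 5 × 0.28867^1 × 0.71133^4 = 0.369535
P(M+10) = 0.71133^5 = 0.182119
The M+8 peak is largest (0.369535); scaling to 100 gives 0.54 : 6.68 : 32.94 : 81.16 : 100.00 : 49.28.

0.54 : 6.68 : 32.94 : 81.16 : 100.00 : 49.28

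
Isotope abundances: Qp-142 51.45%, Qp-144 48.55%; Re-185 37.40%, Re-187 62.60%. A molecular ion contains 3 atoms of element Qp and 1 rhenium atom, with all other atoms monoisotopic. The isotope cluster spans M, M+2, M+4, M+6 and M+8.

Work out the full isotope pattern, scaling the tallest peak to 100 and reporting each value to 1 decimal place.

13.5 : 60.8 : 100.0 : 71.7 : 19.0

Element Qp pattern (n=3): 0.13619342 : 0.38555048 : 0.36381877 : 0.11443733
Rhenium pattern (n=1): 0.3740 : 0.6260
Convolve the two distributions (both contribute in 2-u steps):
  M: 0.13619342×0.3740 = 0.050936
  M+2: 0.13619342×0.6260 + 0.38555048×0.3740 = 0.229453
  M+4: 0.38555048×0.6260 + 0.36381877×0.3740 = 0.377423
  M+6: 0.36381877×0.6260 + 0.11443733×0.3740 = 0.270550
  M+8: 0.11443733×0.6260 = 0.071638
Scale to base peak (0.377423) = 100: 13.5 : 60.8 : 100.0 : 71.7 : 19.0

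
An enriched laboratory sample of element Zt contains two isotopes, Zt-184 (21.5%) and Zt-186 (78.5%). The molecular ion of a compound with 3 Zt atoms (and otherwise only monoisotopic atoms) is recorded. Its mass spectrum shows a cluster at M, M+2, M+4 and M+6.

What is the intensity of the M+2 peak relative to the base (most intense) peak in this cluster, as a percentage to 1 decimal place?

Term probabilities: M 0.0099, M+2 0.1089, M+4 0.3975, M+6 0.4837. Base peak = M+6.
P(M+6) = C(3,3) × 0.215^0 × 0.785^3 = 1 × 1.0000 × 0.48373663 = 0.483737 (base)
P(M+2) = C(3,1) × 0.215^2 × 0.785^1 = 3 × 0.046225 × 0.7850 = 0.108860
Relative intensity = 0.108860 / 0.483737 × 100 = 22.5

22.5%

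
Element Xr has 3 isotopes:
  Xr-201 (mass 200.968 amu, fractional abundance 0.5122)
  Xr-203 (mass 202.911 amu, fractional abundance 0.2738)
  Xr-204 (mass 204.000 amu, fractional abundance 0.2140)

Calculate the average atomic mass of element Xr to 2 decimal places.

202.15 amu

Average mass = Σ (abundance × isotope mass) = 0.5122 × 200.968 + 0.2738 × 202.911 + 0.2140 × 204.000
= 102.9358 + 55.5570 + 43.6560 = 202.1488 amu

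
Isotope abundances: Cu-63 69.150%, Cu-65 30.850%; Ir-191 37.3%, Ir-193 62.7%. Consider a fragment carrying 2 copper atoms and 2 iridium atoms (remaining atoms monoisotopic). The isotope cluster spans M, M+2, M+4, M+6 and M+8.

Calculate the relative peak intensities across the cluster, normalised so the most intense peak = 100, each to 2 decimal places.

Copper pattern (n=2): 0.47817225 : 0.4266555 : 0.09517225
Iridium pattern (n=2): 0.139129 : 0.467742 : 0.393129
Convolve the two distributions (both contribute in 2-u steps):
  M: 0.47817225×0.139129 = 0.066528
  M+2: 0.47817225×0.467742 + 0.4266555×0.139129 = 0.283021
  M+4: 0.47817225×0.393129 + 0.4266555×0.467742 + 0.09517225×0.139129 = 0.400789
  M+6: 0.4266555×0.393129 + 0.09517225×0.467742 = 0.212247
  M+8: 0.09517225×0.393129 = 0.037415
Scale to base peak (0.400789) = 100: 16.60 : 70.62 : 100.00 : 52.96 : 9.34

16.60 : 70.62 : 100.00 : 52.96 : 9.34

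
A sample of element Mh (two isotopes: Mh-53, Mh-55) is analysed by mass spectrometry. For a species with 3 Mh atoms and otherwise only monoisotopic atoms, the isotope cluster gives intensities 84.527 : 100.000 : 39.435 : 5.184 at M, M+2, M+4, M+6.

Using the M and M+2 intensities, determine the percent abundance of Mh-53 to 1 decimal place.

71.7%

Write p for the Mh-53 fraction. I(M+2)/I(M) = [C(3,1)·p^2·(1−p)] / p^3 = 3·(1−p)/p = 100.000/84.527 = 1.1831
(1−p)/p = 1.1831/3 = 0.3944  ⇒  p = 1/(1 + 0.3944) = 0.7172
Mh-53: 71.7%, Mh-55: 28.3%.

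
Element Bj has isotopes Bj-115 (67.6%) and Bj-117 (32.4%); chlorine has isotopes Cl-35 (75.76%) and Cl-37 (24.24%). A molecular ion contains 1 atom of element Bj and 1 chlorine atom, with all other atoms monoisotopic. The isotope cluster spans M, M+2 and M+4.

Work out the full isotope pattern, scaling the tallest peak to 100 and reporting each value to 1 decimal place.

Element Bj pattern (n=1): 0.6760 : 0.3240
Chlorine pattern (n=1): 0.7576 : 0.2424
Convolve the two distributions (both contribute in 2-u steps):
  M: 0.6760×0.7576 = 0.512138
  M+2: 0.6760×0.2424 + 0.3240×0.7576 = 0.409325
  M+4: 0.3240×0.2424 = 0.078538
Scale to base peak (0.512138) = 100: 100.0 : 79.9 : 15.3

100.0 : 79.9 : 15.3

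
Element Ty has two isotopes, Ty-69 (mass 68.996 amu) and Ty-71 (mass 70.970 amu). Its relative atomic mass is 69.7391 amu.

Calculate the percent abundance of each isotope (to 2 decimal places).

Writing the weighted mean with unknown fraction x of Ty-69:
68.996·x + 70.970·(1 − x) = 69.7391
(68.996 − 70.970)·x = 69.7391 − 70.970
x = -1.2309 / -1.974 = 0.62356 → 62.36% Ty-69, 37.64% Ty-71.

Ty-69: 62.36%, Ty-71: 37.64%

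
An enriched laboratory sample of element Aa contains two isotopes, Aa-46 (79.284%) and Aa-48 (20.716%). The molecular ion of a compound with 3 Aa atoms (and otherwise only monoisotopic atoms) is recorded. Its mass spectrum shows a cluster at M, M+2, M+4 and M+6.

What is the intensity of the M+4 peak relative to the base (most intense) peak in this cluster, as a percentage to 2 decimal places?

Term probabilities: M 0.4984, M+2 0.3907, M+4 0.1021, M+6 0.0089. Base peak = M.
P(M) = C(3,0) × 0.79284^3 × 0.20716^0 = 1 × 0.49837547 × 1.0000 = 0.498375 (base)
P(M+4) = C(3,2) × 0.79284^1 × 0.20716^2 = 3 × 0.79284 × 0.04291527 = 0.102075
Relative intensity = 0.102075 / 0.498375 × 100 = 20.48

20.48%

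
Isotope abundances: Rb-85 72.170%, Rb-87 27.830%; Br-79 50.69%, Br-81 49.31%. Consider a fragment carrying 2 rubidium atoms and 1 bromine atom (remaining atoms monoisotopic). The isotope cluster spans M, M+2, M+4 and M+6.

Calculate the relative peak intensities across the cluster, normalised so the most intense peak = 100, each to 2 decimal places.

Rubidium pattern (n=2): 0.52085089 : 0.40169822 : 0.07745089
Bromine pattern (n=1): 0.5069 : 0.4931
Convolve the two distributions (both contribute in 2-u steps):
  M: 0.52085089×0.5069 = 0.264019
  M+2: 0.52085089×0.4931 + 0.40169822×0.5069 = 0.460452
  M+4: 0.40169822×0.4931 + 0.07745089×0.5069 = 0.237337
  M+6: 0.07745089×0.4931 = 0.038191
Scale to base peak (0.460452) = 100: 57.34 : 100.00 : 51.54 : 8.29

57.34 : 100.00 : 51.54 : 8.29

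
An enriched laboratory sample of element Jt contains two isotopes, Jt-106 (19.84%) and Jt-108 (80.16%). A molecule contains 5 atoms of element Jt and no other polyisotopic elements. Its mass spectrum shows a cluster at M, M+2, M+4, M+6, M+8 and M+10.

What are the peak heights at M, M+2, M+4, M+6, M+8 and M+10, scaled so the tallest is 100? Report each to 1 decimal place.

Each Jt atom is independently Jt-106 (p = 0.1984) or Jt-108 (q = 0.8016); the cluster is the binomial expansion (p + q)^5.
P(M) = 0.1984^5 = 0.000307
P(M+2) = 5 × 0.1984^4 × 0.8016^1 = 0.006210
P(M+4) = 10 × 0.1984^3 × 0.8016^2 = 0.050181
P(M+6) = 10 × 0.1984^2 × 0.8016^3 = 0.202748
P(M+8) = 5 × 0.1984^1 × 0.8016^4 = 0.409584
P(M+10) = 0.8016^5 = 0.330970
The M+8 peak is largest (0.409584); scaling to 100 gives 0.1 : 1.5 : 12.3 : 49.5 : 100.0 : 80.8.

0.1 : 1.5 : 12.3 : 49.5 : 100.0 : 80.8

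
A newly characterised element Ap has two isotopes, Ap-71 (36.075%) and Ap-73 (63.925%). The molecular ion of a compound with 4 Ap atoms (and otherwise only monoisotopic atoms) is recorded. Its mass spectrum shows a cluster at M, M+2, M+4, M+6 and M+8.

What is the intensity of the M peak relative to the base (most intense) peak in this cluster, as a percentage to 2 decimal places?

4.49%

Term probabilities: M 0.0169, M+2 0.1200, M+4 0.3191, M+6 0.3769, M+8 0.1670. Base peak = M+6.
P(M+6) = C(4,3) × 0.36075^1 × 0.63925^3 = 4 × 0.36075 × 0.26122348 = 0.376945 (base)
P(M) = C(4,0) × 0.36075^4 × 0.63925^0 = 1 × 0.01693657 × 1.0000 = 0.016937
Relative intensity = 0.016937 / 0.376945 × 100 = 4.49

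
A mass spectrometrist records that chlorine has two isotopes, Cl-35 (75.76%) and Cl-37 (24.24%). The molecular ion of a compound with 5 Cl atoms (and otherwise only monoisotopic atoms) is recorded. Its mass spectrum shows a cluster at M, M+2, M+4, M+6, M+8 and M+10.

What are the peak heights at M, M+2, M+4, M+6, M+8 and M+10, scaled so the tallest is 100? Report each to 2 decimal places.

62.51 : 100.00 : 63.99 : 20.47 : 3.28 : 0.21

Expanding (0.7576 + 0.2424)^5:
P(M) = 0.7576^5 = 0.249574
P(M+2) = 5 × 0.7576^4 × 0.2424^1 = 0.399266
P(M+4) = 10 × 0.7576^3 × 0.2424^2 = 0.255497
P(M+6) = 10 × 0.7576^2 × 0.2424^3 = 0.081748
P(M+8) = 5 × 0.7576^1 × 0.2424^4 = 0.013078
P(M+10) = 0.2424^5 = 0.000837
The M+2 peak is largest (0.399266); scaling to 100 gives 62.51 : 100.00 : 63.99 : 20.47 : 3.28 : 0.21.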